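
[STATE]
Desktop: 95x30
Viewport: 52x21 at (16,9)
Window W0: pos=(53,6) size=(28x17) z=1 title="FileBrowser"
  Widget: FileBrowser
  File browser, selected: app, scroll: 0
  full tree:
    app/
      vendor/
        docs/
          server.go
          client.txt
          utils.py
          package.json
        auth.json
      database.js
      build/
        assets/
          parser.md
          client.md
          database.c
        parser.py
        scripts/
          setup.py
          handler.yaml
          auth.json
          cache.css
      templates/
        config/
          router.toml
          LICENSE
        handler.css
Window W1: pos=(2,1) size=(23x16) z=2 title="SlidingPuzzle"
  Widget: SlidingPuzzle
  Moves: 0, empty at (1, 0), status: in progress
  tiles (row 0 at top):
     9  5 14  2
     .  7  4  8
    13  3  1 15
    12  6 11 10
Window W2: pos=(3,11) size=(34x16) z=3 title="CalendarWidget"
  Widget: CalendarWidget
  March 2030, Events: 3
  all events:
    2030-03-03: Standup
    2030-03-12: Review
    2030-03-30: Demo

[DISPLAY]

1 │ 15 │┃                            ┃> [-] app/    
──┼────┤┃                            ┃    [+] vendor
━━━━━━━━━━━━━━━━━━━━┓                ┃    database.j
get                 ┃                ┃    [+] build/
────────────────────┨                ┃    [+] templa
arch 2030           ┃                ┃              
Fr Sa Su            ┃                ┃              
 1  2  3*           ┃                ┃              
 8  9 10            ┃                ┃              
 15 16 17           ┃                ┃              
22 23 24            ┃                ┃              
29 30* 31           ┃                ┃              
                    ┃                ┃              
                    ┃                ┗━━━━━━━━━━━━━━
                    ┃                               
                    ┃                               
                    ┃                               
━━━━━━━━━━━━━━━━━━━━┛                               
                                                    
                                                    
                                                    


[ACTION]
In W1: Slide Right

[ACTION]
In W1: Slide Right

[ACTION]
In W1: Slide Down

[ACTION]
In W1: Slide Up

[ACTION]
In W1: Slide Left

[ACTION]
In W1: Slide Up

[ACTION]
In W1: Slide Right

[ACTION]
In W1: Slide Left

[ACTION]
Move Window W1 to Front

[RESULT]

1 │ 15 │┃                            ┃> [-] app/    
──┼────┤┃                            ┃    [+] vendor
1 │ 10 │┃━━━━━━━━━━━┓                ┃    database.j
──┴────┘┃           ┃                ┃    [+] build/
        ┃───────────┨                ┃    [+] templa
        ┃           ┃                ┃              
        ┃           ┃                ┃              
━━━━━━━━┛           ┃                ┃              
 8  9 10            ┃                ┃              
 15 16 17           ┃                ┃              
22 23 24            ┃                ┃              
29 30* 31           ┃                ┃              
                    ┃                ┃              
                    ┃                ┗━━━━━━━━━━━━━━
                    ┃                               
                    ┃                               
                    ┃                               
━━━━━━━━━━━━━━━━━━━━┛                               
                                                    
                                                    
                                                    


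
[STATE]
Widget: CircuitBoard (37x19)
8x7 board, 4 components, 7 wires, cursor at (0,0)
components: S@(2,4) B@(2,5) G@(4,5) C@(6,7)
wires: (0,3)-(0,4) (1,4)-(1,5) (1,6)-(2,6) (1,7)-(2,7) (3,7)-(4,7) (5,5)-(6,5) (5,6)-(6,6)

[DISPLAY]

   0 1 2 3 4 5 6 7                   
0  [.]          · ─ ·                
                                     
1                   · ─ ·   ·   ·    
                            │   │    
2                   S   B   ·   ·    
                                     
3                               ·    
                                │    
4                       G       ·    
                                     
5                       ·   ·        
                        │   │        
6                       ·   ·   C    
Cursor: (0,0)                        
                                     
                                     
                                     
                                     


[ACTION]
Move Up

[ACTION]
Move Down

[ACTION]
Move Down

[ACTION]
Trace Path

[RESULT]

   0 1 2 3 4 5 6 7                   
0               · ─ ·                
                                     
1                   · ─ ·   ·   ·    
                            │   │    
2  [.]              S   B   ·   ·    
                                     
3                               ·    
                                │    
4                       G       ·    
                                     
5                       ·   ·        
                        │   │        
6                       ·   ·   C    
Cursor: (2,0)  Trace: No connections 
                                     
                                     
                                     
                                     


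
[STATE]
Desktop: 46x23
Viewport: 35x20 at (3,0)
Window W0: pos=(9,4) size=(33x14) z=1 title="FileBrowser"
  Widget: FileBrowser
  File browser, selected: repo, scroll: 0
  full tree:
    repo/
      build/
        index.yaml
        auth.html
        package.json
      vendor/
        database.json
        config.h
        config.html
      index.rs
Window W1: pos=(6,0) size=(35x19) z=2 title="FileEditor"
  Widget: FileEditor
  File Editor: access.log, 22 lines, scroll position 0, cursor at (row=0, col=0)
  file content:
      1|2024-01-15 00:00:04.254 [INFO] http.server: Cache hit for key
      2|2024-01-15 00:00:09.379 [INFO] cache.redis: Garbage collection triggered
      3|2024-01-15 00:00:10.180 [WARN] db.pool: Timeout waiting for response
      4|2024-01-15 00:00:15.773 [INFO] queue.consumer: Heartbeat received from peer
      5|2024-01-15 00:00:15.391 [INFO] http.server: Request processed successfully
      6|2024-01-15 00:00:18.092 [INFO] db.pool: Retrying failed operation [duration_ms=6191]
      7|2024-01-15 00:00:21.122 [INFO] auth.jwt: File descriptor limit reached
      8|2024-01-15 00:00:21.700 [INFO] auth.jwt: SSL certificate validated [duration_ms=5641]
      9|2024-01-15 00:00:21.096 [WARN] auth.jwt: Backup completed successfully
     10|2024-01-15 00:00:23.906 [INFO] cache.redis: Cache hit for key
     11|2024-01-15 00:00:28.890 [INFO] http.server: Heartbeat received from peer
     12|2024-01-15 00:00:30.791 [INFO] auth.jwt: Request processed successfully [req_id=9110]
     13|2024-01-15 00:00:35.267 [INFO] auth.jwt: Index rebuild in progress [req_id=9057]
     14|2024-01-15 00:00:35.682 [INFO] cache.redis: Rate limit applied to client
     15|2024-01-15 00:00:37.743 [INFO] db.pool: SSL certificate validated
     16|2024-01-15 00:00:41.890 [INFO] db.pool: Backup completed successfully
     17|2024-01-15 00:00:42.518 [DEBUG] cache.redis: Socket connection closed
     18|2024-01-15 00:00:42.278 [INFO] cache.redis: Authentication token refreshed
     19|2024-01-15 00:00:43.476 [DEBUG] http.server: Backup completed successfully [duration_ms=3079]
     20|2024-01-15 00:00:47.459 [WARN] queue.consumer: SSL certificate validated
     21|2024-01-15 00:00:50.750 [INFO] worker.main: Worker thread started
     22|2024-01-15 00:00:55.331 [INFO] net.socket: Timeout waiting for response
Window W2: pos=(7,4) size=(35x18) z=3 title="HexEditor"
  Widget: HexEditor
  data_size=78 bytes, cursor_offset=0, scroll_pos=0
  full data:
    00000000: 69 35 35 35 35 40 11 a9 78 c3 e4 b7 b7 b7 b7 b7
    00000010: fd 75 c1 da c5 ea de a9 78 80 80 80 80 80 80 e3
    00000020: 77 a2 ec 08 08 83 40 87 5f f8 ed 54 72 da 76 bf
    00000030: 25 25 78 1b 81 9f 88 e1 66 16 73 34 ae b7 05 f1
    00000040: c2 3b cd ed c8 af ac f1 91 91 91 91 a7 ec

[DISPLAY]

   ┏━━━━━━━━━━━━━━━━━━━━━━━━━━━━━━━
   ┃ FileEditor                    
   ┠───────────────────────────────
   ┃█024-01-15 00:00:04.254 [INFO] 
   ┃┏━━━━━━━━━━━━━━━━━━━━━━━━━━━━━━
   ┃┃ HexEditor                    
   ┃┠──────────────────────────────
   ┃┃00000000  69 35 35 35 35 40 11
   ┃┃00000010  fd 75 c1 da c5 ea de
   ┃┃00000020  77 a2 ec 08 08 83 40
   ┃┃00000030  25 25 78 1b 81 9f 88
   ┃┃00000040  c2 3b cd ed c8 af ac
   ┃┃                              
   ┃┃                              
   ┃┃                              
   ┃┃                              
   ┃┃                              
   ┃┃                              
   ┗┃                              
    ┃                              


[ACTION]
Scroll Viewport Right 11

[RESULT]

━━━━━━━━━━━━━━━━━━━━━━━━━━━━━┓     
eEditor                      ┃     
─────────────────────────────┨     
-01-15 00:00:04.254 [INFO] h▲┃     
━━━━━━━━━━━━━━━━━━━━━━━━━━━━━━┓    
xEditor                       ┃    
──────────────────────────────┨    
00000  69 35 35 35 35 40 11 a9┃    
00010  fd 75 c1 da c5 ea de a9┃    
00020  77 a2 ec 08 08 83 40 87┃    
00030  25 25 78 1b 81 9f 88 e1┃    
00040  c2 3b cd ed c8 af ac f1┃    
                              ┃    
                              ┃    
                              ┃    
                              ┃    
                              ┃    
                              ┃    
                              ┃    
                              ┃    


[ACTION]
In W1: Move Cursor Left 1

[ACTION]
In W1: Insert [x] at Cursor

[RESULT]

━━━━━━━━━━━━━━━━━━━━━━━━━━━━━┓     
eEditor                      ┃     
─────────────────────────────┨     
4-01-15 00:00:04.254 [INFO] ▲┃     
━━━━━━━━━━━━━━━━━━━━━━━━━━━━━━┓    
xEditor                       ┃    
──────────────────────────────┨    
00000  69 35 35 35 35 40 11 a9┃    
00010  fd 75 c1 da c5 ea de a9┃    
00020  77 a2 ec 08 08 83 40 87┃    
00030  25 25 78 1b 81 9f 88 e1┃    
00040  c2 3b cd ed c8 af ac f1┃    
                              ┃    
                              ┃    
                              ┃    
                              ┃    
                              ┃    
                              ┃    
                              ┃    
                              ┃    


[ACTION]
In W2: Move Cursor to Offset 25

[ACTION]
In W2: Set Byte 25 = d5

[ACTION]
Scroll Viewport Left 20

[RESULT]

      ┏━━━━━━━━━━━━━━━━━━━━━━━━━━━━
      ┃ FileEditor                 
      ┠────────────────────────────
      ┃x█024-01-15 00:00:04.254 [IN
      ┃┏━━━━━━━━━━━━━━━━━━━━━━━━━━━
      ┃┃ HexEditor                 
      ┃┠───────────────────────────
      ┃┃00000000  69 35 35 35 35 40
      ┃┃00000010  fd 75 c1 da c5 ea
      ┃┃00000020  77 a2 ec 08 08 83
      ┃┃00000030  25 25 78 1b 81 9f
      ┃┃00000040  c2 3b cd ed c8 af
      ┃┃                           
      ┃┃                           
      ┃┃                           
      ┃┃                           
      ┃┃                           
      ┃┃                           
      ┗┃                           
       ┃                           


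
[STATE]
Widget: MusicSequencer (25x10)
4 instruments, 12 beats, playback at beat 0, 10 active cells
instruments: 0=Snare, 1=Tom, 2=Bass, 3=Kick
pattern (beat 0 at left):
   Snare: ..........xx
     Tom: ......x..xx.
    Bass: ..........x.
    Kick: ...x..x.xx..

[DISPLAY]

      ▼12345678901       
 Snare··········██       
   Tom······█··██·       
  Bass··········█·       
  Kick···█··█·██··       
                         
                         
                         
                         
                         


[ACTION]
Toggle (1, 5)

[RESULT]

      ▼12345678901       
 Snare··········██       
   Tom·····██··██·       
  Bass··········█·       
  Kick···█··█·██··       
                         
                         
                         
                         
                         


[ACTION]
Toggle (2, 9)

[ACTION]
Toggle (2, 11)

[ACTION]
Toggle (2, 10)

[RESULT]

      ▼12345678901       
 Snare··········██       
   Tom·····██··██·       
  Bass·········█·█       
  Kick···█··█·██··       
                         
                         
                         
                         
                         


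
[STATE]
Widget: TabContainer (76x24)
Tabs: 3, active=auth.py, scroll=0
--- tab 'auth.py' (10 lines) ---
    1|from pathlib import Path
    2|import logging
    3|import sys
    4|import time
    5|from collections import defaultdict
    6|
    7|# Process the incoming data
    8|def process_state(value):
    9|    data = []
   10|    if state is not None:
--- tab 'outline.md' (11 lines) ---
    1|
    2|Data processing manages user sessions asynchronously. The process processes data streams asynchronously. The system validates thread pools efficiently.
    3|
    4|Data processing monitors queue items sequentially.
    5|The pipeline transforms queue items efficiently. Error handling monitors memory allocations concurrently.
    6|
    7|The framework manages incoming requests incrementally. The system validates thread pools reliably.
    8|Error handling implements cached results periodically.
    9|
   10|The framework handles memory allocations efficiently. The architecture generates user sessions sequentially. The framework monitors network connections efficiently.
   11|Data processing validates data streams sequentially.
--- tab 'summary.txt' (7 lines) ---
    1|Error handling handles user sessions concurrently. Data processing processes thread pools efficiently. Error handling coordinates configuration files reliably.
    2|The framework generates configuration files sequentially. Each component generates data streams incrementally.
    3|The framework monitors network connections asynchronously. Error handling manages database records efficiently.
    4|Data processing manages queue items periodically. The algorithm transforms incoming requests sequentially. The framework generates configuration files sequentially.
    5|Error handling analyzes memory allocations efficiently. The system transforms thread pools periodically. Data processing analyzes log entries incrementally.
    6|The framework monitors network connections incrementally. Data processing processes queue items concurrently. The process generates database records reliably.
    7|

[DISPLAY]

[auth.py]│ outline.md │ summary.txt                                         
────────────────────────────────────────────────────────────────────────────
from pathlib import Path                                                    
import logging                                                              
import sys                                                                  
import time                                                                 
from collections import defaultdict                                         
                                                                            
# Process the incoming data                                                 
def process_state(value):                                                   
    data = []                                                               
    if state is not None:                                                   
                                                                            
                                                                            
                                                                            
                                                                            
                                                                            
                                                                            
                                                                            
                                                                            
                                                                            
                                                                            
                                                                            
                                                                            


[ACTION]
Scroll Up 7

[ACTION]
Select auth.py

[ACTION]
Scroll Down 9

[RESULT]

[auth.py]│ outline.md │ summary.txt                                         
────────────────────────────────────────────────────────────────────────────
    if state is not None:                                                   
                                                                            
                                                                            
                                                                            
                                                                            
                                                                            
                                                                            
                                                                            
                                                                            
                                                                            
                                                                            
                                                                            
                                                                            
                                                                            
                                                                            
                                                                            
                                                                            
                                                                            
                                                                            
                                                                            
                                                                            
                                                                            


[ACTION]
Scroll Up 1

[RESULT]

[auth.py]│ outline.md │ summary.txt                                         
────────────────────────────────────────────────────────────────────────────
    data = []                                                               
    if state is not None:                                                   
                                                                            
                                                                            
                                                                            
                                                                            
                                                                            
                                                                            
                                                                            
                                                                            
                                                                            
                                                                            
                                                                            
                                                                            
                                                                            
                                                                            
                                                                            
                                                                            
                                                                            
                                                                            
                                                                            
                                                                            


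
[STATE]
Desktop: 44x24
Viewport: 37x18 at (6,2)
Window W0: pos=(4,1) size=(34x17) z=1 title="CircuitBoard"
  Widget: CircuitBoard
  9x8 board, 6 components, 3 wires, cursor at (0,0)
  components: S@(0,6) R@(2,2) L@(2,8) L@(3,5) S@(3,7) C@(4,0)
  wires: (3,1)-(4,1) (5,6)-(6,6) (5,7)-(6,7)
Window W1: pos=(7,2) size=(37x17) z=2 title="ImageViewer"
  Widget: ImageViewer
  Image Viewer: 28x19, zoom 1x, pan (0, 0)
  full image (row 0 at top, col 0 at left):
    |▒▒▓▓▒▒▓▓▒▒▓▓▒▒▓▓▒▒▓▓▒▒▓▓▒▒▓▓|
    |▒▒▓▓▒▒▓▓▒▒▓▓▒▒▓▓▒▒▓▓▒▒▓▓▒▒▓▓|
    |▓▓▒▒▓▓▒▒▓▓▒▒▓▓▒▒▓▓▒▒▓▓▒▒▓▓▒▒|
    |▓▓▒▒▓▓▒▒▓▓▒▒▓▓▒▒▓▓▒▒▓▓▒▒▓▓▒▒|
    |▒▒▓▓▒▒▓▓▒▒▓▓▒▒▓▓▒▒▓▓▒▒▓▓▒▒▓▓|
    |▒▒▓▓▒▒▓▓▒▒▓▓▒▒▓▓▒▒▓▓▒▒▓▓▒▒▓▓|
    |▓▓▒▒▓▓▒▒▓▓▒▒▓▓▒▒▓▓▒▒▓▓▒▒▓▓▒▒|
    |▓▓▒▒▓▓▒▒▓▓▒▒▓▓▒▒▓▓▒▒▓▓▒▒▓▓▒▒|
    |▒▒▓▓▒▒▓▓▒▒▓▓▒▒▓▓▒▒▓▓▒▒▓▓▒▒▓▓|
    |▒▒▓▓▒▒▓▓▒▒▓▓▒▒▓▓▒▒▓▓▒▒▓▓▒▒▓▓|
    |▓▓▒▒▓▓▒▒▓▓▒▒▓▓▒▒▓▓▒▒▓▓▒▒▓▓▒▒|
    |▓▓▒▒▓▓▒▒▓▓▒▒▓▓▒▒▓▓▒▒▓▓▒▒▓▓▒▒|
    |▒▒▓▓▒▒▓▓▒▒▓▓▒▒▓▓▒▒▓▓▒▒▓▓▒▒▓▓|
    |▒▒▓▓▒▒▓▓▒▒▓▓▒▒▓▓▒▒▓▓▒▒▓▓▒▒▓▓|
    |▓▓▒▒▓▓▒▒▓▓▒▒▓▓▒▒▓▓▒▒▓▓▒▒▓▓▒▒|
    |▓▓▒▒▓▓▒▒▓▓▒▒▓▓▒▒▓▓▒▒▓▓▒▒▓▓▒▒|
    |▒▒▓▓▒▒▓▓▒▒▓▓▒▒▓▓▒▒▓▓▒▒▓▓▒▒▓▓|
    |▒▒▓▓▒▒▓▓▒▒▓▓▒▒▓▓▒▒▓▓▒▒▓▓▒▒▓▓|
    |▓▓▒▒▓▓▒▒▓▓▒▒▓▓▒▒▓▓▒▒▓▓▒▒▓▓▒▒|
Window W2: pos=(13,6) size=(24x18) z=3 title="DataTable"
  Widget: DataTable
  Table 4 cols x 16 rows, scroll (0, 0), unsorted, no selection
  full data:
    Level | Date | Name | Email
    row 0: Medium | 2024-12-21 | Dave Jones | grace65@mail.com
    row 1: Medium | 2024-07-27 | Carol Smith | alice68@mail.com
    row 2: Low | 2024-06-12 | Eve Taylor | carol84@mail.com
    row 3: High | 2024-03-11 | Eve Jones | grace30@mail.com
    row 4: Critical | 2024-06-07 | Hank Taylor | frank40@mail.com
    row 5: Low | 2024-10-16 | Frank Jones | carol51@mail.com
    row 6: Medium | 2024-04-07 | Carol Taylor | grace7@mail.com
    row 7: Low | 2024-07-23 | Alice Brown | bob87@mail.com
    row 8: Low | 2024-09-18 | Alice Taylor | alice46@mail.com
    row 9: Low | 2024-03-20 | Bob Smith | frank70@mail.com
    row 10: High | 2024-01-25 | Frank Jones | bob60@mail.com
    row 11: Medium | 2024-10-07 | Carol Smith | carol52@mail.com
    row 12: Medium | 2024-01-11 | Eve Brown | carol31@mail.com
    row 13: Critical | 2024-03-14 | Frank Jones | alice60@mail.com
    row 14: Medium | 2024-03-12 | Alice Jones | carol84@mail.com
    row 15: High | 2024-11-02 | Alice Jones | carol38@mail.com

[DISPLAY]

C┏━━━━━━━━━━━━━━━━━━━━━━━━━━━━━━━━━━━
─┃ ImageViewer                       
 ┠───────────────────────────────────
 ┃▒▒▓▓▒▒▓▓▒▒▓▓▒▒▓▓▒▒▓▓▒▒▓▓▒▒▓▓       
 ┃▒▒▓▓▒┏━━━━━━━━━━━━━━━━━━━━━━┓      
 ┃▓▓▒▒▓┃ DataTable            ┃      
 ┃▓▓▒▒▓┠──────────────────────┨      
 ┃▒▒▓▓▒┃Level   │Date      │Na┃      
 ┃▒▒▓▓▒┃────────┼──────────┼──┃      
 ┃▓▓▒▒▓┃Medium  │2024-12-21│Da┃      
 ┃▓▓▒▒▓┃Medium  │2024-07-27│Ca┃      
 ┃▒▒▓▓▒┃Low     │2024-06-12│Ev┃      
 ┃▒▒▓▓▒┃High    │2024-03-11│Ev┃      
 ┃▓▓▒▒▓┃Critical│2024-06-07│Ha┃      
 ┃▓▓▒▒▓┃Low     │2024-10-16│Fr┃      
━┃▒▒▓▓▒┃Medium  │2024-04-07│Ca┃      
 ┗━━━━━┃Low     │2024-07-23│Al┃━━━━━━
       ┃Low     │2024-09-18│Al┃      


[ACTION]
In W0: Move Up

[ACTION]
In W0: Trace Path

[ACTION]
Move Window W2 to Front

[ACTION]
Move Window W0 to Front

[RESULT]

CircuitBoard                   ┃━━━━━
───────────────────────────────┨     
  0 1 2 3 4 5 6 7 8            ┃─────
  [.]                      S   ┃     
                               ┃     
                               ┃     
                               ┃     
           R                   ┃     
                               ┃     
       ·               L       ┃     
       │                       ┃     
   C   ·                       ┃     
                               ┃     
                           ·   ┃     
                           │   ┃     
━━━━━━━━━━━━━━━━━━━━━━━━━━━━━━━┛     
 ┗━━━━━┃Low     │2024-07-23│Al┃━━━━━━
       ┃Low     │2024-09-18│Al┃      


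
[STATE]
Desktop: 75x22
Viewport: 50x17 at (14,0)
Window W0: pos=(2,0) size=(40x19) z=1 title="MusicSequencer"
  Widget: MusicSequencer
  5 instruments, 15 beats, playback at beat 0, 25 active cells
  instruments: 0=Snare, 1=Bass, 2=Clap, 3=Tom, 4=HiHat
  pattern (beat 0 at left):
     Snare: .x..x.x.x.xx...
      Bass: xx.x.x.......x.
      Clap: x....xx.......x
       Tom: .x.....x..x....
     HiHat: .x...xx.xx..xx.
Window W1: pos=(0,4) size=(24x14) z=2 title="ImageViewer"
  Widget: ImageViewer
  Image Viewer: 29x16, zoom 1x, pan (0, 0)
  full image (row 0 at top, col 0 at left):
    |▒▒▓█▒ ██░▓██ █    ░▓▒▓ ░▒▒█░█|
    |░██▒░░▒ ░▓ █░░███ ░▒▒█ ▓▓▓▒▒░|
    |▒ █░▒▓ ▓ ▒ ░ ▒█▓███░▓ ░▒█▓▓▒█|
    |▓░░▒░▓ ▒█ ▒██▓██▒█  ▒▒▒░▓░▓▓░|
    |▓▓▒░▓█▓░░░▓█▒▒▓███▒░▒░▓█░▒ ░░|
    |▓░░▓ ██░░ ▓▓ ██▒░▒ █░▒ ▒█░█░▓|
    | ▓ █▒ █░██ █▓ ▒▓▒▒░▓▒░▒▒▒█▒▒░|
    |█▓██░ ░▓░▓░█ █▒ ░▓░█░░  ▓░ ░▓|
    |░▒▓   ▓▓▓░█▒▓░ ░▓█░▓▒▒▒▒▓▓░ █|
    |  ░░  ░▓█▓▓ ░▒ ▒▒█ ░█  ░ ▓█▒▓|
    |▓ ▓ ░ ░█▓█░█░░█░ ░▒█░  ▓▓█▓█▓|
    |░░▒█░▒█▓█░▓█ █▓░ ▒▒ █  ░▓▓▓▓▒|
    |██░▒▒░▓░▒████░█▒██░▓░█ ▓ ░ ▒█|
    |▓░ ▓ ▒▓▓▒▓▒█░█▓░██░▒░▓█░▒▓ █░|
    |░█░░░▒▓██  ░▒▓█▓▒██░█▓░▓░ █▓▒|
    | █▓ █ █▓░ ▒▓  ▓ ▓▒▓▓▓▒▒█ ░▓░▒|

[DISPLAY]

━━━━━━━━━━━━━━━━━━━━━━━━━━━┓                      
ncer                       ┃                      
───────────────────────────┨                      
5678901234                 ┃                      
━━━━━━━━━┓                 ┃                      
         ┃                 ┃                      
─────────┨                 ┃                      
█    ░▓▒▓┃                 ┃                      
░███ ░▒▒█┃                 ┃                      
▒█▓███░▓ ┃                 ┃                      
▓██▒█  ▒▒┃                 ┃                      
▒▓███▒░▒░┃                 ┃                      
██▒░▒ █░▒┃                 ┃                      
 ▒▓▒▒░▓▒░┃                 ┃                      
█▒ ░▓░█░░┃                 ┃                      
░ ░▓█░▓▒▒┃                 ┃                      
▒ ▒▒█ ░█ ┃                 ┃                      


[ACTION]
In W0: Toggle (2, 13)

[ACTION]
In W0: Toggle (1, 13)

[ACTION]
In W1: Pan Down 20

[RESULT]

━━━━━━━━━━━━━━━━━━━━━━━━━━━┓                      
ncer                       ┃                      
───────────────────────────┨                      
5678901234                 ┃                      
━━━━━━━━━┓                 ┃                      
         ┃                 ┃                      
─────────┨                 ┃                      
         ┃                 ┃                      
         ┃                 ┃                      
         ┃                 ┃                      
         ┃                 ┃                      
         ┃                 ┃                      
         ┃                 ┃                      
         ┃                 ┃                      
         ┃                 ┃                      
         ┃                 ┃                      
         ┃                 ┃                      


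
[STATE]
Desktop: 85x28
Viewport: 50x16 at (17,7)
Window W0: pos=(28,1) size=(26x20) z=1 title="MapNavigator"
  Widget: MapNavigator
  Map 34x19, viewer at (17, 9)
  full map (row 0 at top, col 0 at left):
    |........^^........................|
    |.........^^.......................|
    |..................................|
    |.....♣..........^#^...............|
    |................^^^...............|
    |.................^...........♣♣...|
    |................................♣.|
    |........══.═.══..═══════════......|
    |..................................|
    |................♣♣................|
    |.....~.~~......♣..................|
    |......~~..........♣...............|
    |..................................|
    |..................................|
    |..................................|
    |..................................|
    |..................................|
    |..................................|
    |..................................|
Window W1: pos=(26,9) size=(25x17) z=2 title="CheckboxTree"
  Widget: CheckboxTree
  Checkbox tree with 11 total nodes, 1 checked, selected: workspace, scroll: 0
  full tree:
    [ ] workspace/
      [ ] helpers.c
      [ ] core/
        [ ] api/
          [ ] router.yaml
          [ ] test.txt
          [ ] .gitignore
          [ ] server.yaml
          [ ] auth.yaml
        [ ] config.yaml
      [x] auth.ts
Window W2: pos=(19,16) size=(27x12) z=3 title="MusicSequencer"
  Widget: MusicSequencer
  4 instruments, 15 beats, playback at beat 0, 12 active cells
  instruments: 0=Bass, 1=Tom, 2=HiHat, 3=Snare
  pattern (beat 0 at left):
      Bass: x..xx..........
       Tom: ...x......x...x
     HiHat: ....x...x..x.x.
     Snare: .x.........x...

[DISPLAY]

           ┃...........^^^..........┃             
           ┃............^...........┃             
         ┏━━━━━━━━━━━━━━━━━━━━━━━┓..┃             
         ┃ CheckboxTree          ┃═.┃             
         ┠───────────────────────┨..┃             
         ┃>[-] workspace/        ┃..┃             
         ┃   [ ] helpers.c       ┃..┃             
         ┃   [ ] core/           ┃..┃             
         ┃     [ ] api/          ┃..┃             
  ┏━━━━━━━━━━━━━━━━━━━━━━━━━┓aml ┃..┃             
  ┃ MusicSequencer          ┃    ┃..┃             
  ┠─────────────────────────┨re  ┃..┃             
  ┃      ▼12345678901234    ┃aml ┃..┃             
  ┃  Bass█··██··········    ┃l   ┃━━┛             
  ┃   Tom···█······█···█    ┃l   ┃                
  ┃ HiHat····█···█··█·█·    ┃    ┃                


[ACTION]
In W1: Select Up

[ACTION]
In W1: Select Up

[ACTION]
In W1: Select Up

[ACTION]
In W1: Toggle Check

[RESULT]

           ┃...........^^^..........┃             
           ┃............^...........┃             
         ┏━━━━━━━━━━━━━━━━━━━━━━━┓..┃             
         ┃ CheckboxTree          ┃═.┃             
         ┠───────────────────────┨..┃             
         ┃>[x] workspace/        ┃..┃             
         ┃   [x] helpers.c       ┃..┃             
         ┃   [x] core/           ┃..┃             
         ┃     [x] api/          ┃..┃             
  ┏━━━━━━━━━━━━━━━━━━━━━━━━━┓aml ┃..┃             
  ┃ MusicSequencer          ┃    ┃..┃             
  ┠─────────────────────────┨re  ┃..┃             
  ┃      ▼12345678901234    ┃aml ┃..┃             
  ┃  Bass█··██··········    ┃l   ┃━━┛             
  ┃   Tom···█······█···█    ┃l   ┃                
  ┃ HiHat····█···█··█·█·    ┃    ┃                


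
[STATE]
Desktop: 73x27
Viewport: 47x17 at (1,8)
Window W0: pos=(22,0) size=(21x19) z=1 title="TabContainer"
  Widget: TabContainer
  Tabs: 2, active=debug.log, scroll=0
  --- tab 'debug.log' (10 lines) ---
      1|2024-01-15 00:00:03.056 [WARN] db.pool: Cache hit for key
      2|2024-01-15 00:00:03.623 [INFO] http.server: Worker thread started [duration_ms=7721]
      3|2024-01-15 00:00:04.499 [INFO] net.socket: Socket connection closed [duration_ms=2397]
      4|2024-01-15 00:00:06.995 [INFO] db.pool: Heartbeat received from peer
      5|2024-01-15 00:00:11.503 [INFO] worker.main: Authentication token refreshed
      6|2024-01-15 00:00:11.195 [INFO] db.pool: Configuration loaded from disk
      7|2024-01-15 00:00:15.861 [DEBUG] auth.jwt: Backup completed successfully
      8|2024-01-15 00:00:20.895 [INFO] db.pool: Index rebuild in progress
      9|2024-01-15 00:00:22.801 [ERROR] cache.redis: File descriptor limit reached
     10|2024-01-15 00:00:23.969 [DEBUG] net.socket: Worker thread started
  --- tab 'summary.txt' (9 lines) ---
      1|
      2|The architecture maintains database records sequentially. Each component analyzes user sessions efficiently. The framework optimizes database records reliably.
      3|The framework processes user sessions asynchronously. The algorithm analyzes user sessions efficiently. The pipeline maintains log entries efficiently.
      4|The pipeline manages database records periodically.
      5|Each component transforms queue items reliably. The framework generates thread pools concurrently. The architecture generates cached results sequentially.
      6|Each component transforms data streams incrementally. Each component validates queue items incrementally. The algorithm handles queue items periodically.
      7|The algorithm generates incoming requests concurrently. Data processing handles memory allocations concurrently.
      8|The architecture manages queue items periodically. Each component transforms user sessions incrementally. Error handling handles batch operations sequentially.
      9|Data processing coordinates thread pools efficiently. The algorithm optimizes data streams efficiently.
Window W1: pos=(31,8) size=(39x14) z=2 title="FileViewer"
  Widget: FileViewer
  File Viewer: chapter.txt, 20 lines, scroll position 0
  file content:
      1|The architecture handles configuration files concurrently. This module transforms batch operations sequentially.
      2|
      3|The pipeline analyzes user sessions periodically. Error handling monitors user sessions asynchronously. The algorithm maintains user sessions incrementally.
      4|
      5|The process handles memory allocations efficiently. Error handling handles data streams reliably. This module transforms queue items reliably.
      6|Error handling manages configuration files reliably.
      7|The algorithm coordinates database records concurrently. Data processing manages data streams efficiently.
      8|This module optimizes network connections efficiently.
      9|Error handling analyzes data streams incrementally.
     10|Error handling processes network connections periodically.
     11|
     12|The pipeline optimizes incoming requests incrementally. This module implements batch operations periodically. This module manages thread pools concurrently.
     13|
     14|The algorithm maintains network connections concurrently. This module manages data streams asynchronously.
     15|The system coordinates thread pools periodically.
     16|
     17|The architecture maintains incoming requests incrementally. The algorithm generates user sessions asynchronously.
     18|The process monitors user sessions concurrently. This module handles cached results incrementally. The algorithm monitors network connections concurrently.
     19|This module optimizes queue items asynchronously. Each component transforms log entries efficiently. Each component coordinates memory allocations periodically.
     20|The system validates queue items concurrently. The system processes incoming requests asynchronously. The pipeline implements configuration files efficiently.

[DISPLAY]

                     ┃2024-01-┏━━━━━━━━━━━━━━━━
                     ┃2024-01-┃ FileViewer     
                     ┃2024-01-┠────────────────
                     ┃2024-01-┃The architecture
                     ┃2024-01-┃                
                     ┃2024-01-┃The pipeline ana
                     ┃2024-01-┃                
                     ┃        ┃The process hand
                     ┃        ┃Error handling m
                     ┃        ┃The algorithm co
                     ┗━━━━━━━━┃This module opti
                              ┃Error handling a
                              ┃Error handling p
                              ┗━━━━━━━━━━━━━━━━
                                               
                                               
                                               


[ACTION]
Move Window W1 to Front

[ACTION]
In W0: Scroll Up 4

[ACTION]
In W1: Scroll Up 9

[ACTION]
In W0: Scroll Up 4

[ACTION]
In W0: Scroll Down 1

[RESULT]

                     ┃2024-01-┏━━━━━━━━━━━━━━━━
                     ┃2024-01-┃ FileViewer     
                     ┃2024-01-┠────────────────
                     ┃2024-01-┃The architecture
                     ┃2024-01-┃                
                     ┃2024-01-┃The pipeline ana
                     ┃        ┃                
                     ┃        ┃The process hand
                     ┃        ┃Error handling m
                     ┃        ┃The algorithm co
                     ┗━━━━━━━━┃This module opti
                              ┃Error handling a
                              ┃Error handling p
                              ┗━━━━━━━━━━━━━━━━
                                               
                                               
                                               
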